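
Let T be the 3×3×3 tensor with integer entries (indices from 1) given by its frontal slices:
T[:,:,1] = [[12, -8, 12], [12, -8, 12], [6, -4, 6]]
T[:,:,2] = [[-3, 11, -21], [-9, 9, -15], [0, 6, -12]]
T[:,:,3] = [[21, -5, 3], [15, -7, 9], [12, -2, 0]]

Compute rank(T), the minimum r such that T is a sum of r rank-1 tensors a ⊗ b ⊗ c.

2

Lower bound: in the mode-3 unfolding of T (rows indexed by k, columns by (i,j)) the 2×2 minor on rows k ∈ {1, 2}, columns (i,j) ∈ {(1,1), (1,2)} is det [[12, -8], [-3, 11]] = 108 ≠ 0, so that unfolding has rank ≥ 2 and hence rank(T) ≥ 2 (CP rank is at least every unfolding rank, though it can be larger).
Upper bound: with S_k = T[:,:,k], the two rank-1 terms a₁b₁ᵀ, a₂b₂ᵀ are the rank-1 members of the pencil x·S₁ + y·S₂.
The 2×2 minor of x·S₁ + y·S₂ on rows {1,2}, columns {1,2} is −72·xy + 72·y² = (-72)·(x − y)(y), vanishing at (x:y) = (1:1) and (1:0).
M₁ = S₁ + S₂ = [[9, 3, -9], [3, 1, -3], [6, 2, -6]] = [3, 1, 2][3, 1, -3]ᵀ and M₂ = S₁ = [[12, -8, 12], [12, -8, 12], [6, -4, 6]] = 2·[2, 2, 1][3, -2, 3]ᵀ, so take a₁ = [3, 1, 2], b₁ = [3, 1, -3], a₂ = [2, 2, 1], b₂ = [3, -2, 3].
Each slice is an integer combination of E₁ = a₁b₁ᵀ and E₂ = a₂b₂ᵀ: S₁ = 2·E₂, S₂ = E₁ − 2·E₂, S₃ = E₁ + 2·E₂; reading off coefficients, c₁ = [0, 1, 1] and c₂ = [2, -2, 2].
Hence T = [3, 1, 2] ⊗ [3, 1, -3] ⊗ [0, 1, 1] + [2, 2, 1] ⊗ [3, -2, 3] ⊗ [2, -2, 2], so rank(T) ≤ 2.
These bounds meet, so rank(T) = 2.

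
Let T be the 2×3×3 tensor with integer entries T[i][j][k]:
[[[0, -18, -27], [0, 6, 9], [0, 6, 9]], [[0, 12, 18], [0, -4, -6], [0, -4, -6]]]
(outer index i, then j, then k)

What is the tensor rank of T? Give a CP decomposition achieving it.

rank(T) = 1

Lower bound: T ≠ 0 (e.g. T[0,0,1] = -18), so rank(T) ≥ 1.
Upper bound: if T = a ⊗ b ⊗ c then every fibre of T is a multiple of the corresponding factor, so read the factors off the fibres through the nonzero entry T[0,0,1] = -18.
The mode-1 fibre T[:,0,1] = [-18, 12] gives a = (3, -2) (primitive direction); the mode-2 fibre T[0,:,1] = [-18, 6, 6] gives b = (3, -1, -1); then c[k] = T[0,0,k] / (a[0]·b[0]) = [0, -18, -27] / 9 = (0, -2, -3).
Expanding (3, -2) ⊗ (3, -1, -1) ⊗ (0, -2, -3) reproduces all 18 entries of T, so T = (3, -2) ⊗ (3, -1, -1) ⊗ (0, -2, -3) and rank(T) ≤ 1.
These bounds meet, so rank(T) = 1.
Check entry T[1,2,2] = -6: (-2)·(-1)·(-3) = -6.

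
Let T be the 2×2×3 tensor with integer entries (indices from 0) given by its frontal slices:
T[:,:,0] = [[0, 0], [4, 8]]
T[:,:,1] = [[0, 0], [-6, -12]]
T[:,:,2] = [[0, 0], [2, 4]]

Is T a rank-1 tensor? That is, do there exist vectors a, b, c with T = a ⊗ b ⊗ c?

Yes

The mode-1 fibre T[:,0,0] = [0, 4] gives a = [0, 1] (primitive direction); the mode-2 fibre T[1,:,0] = [4, 8] gives b = [1, 2]; then c[k] = T[1,0,k] / (a[1]·b[0]) = [4, -6, 2] / 1 = [4, -6, 2].
Expanding [0, 1] ⊗ [1, 2] ⊗ [4, -6, 2] reproduces all 12 entries of T, so T = [0, 1] ⊗ [1, 2] ⊗ [4, -6, 2] and rank(T) ≤ 1.
Equivalently every frontal slice T[:,:,k] is c[k] times the rank-1 matrix [0, 1] ⊗ [1, 2]. So T has rank 1 (it is nonzero).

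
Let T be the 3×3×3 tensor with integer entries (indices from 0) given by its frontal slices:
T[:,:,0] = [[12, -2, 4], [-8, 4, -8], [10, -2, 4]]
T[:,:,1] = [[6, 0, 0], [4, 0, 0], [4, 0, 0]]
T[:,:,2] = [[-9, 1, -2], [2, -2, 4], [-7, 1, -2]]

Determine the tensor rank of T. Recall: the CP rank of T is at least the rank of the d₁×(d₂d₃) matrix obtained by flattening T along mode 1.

Lower bound: the mode-3 unfolding of T (rows indexed by k, columns by (i,j) = (0,0), (0,1), (0,2), (1,0), (1,1), (1,2), (2,0), (2,1), (2,2)) is [[12, -2, 4, -8, 4, -8, 10, -2, 4], [6, 0, 0, 4, 0, 0, 4, 0, 0], [-9, 1, -2, 2, -2, 4, -7, 1, -2]].
There the 2×2 minor on rows k ∈ {0, 1}, columns (i,j) ∈ {(0,0), (0,1)} is det [[12, -2], [6, 0]] = 12 ≠ 0, so this unfolding has rank ≥ 2; CP rank is at least every unfolding rank, so rank(T) ≥ 2. (Unfolding ranks only ever bound the CP rank from below — rank(T) can be strictly larger than all of them — so the matching upper bound has to come from an explicit 2-term decomposition.)
Upper bound — finding two terms. Write S_k = T[:,:,k] for the frontal slices: S₀ = [[12, -2, 4], [-8, 4, -8], [10, -2, 4]], S₁ = [[6, 0, 0], [4, 0, 0], [4, 0, 0]], S₂ = [[-9, 1, -2], [2, -2, 4], [-7, 1, -2]].
If T = a₁ (x) b₁ (x) c₁ + a₂ (x) b₂ (x) c₂ then each S_k = c₁[k]·a₁b₁ᵀ + c₂[k]·a₂b₂ᵀ. S₀ and S₁ are linearly independent, so a₁b₁ᵀ and a₂b₂ᵀ must span the same plane of matrices: they are the rank-1 matrices of the form x·S₀ + y·S₁.
The 2×2 minor of x·S₀ + y·S₁ on rows {0,1}, columns {0,1} is 32·x² + 32·xy = 32·(x + y)(x), vanishing at (x:y) = (1:-1) and (0:1).
M₁ = S₀ − S₁ = [[6, -2, 4], [-12, 4, -8], [6, -2, 4]] = 2·[1, -2, 1][3, -1, 2]ᵀ and M₂ = S₁ = [[6, 0, 0], [4, 0, 0], [4, 0, 0]] = 2·[3, 2, 2][1, 0, 0]ᵀ, so take a₁ = [1, -2, 1], b₁ = [3, -1, 2], a₂ = [3, 2, 2], b₂ = [1, 0, 0].
Each slice is an integer combination of E₁ = a₁b₁ᵀ and E₂ = a₂b₂ᵀ: S₀ = 2·E₁ + 2·E₂, S₁ = 2·E₂, S₂ = −E₁ − 2·E₂; reading off coefficients, c₁ = [2, 0, -1] and c₂ = [2, 2, -2].
Hence T = [1, -2, 1] (x) [3, -1, 2] (x) [2, 0, -1] + [3, 2, 2] (x) [1, 0, 0] (x) [2, 2, -2], so rank(T) ≤ 2.
These bounds meet, so rank(T) = 2.

2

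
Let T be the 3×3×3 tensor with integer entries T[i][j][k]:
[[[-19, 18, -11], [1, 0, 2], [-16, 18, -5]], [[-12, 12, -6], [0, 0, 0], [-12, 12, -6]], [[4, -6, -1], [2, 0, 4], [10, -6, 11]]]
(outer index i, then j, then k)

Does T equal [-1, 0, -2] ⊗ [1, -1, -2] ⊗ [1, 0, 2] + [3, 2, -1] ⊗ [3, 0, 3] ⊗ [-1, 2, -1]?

Reconstruct entry (0,0,0) from the claimed factors: Σₗ aₗ[0]bₗ[0]cₗ[0] = (-1)·(1)·(1) + (3)·(3)·(-1) = -10, but T[0,0,0] = -19. The claim is false.

No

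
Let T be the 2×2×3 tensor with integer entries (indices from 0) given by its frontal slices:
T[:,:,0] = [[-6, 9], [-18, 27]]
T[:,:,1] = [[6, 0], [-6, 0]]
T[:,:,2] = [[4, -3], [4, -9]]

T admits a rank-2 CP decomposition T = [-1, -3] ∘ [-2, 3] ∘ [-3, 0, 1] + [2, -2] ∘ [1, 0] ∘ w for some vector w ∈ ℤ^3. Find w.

w = [0, 3, 1]

Subtract the known terms from T to get the rank-1 residual R = [2, -2] ∘ [1, 0] ∘ w, so R[i,j,k] = a[i]·b[j]·w[k]. Pick indices with nonzero a[0]·b[0] = (2)·(1) = 2. Only the fibre through (0,0,·) is needed: R[0,0,:] = T[0,0,:] − Σₗ aₗ[0]bₗ[0]cₗ = [-6, 6, 4] − (-1)·(-2)·[-3, 0, 1] = [0, 6, 2]. Then w[k] = R[0,0,k] / 2 for each k, giving w = [0, 6, 2] / 2 = [0, 3, 1].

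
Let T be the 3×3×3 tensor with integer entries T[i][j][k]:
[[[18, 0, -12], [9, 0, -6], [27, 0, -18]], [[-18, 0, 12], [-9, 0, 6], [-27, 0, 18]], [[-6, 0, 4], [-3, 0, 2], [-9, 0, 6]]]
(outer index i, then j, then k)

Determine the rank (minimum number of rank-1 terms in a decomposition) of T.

Lower bound: T ≠ 0 (e.g. T[0,0,0] = 18), so rank(T) ≥ 1.
Upper bound: the mode-1 fibre T[:,0,0] = [18, -18, -6] gives a = (3, -3, -1) (primitive direction); the mode-2 fibre T[0,:,0] = [18, 9, 27] gives b = (2, 1, 3); then c[k] = T[0,0,k] / (a[0]·b[0]) = [18, 0, -12] / 6 = (3, 0, -2).
Expanding (3, -3, -1) ⊗ (2, 1, 3) ⊗ (3, 0, -2) reproduces all 27 entries of T, so T = (3, -3, -1) ⊗ (2, 1, 3) ⊗ (3, 0, -2) and rank(T) ≤ 1.
These bounds meet, so rank(T) = 1.

1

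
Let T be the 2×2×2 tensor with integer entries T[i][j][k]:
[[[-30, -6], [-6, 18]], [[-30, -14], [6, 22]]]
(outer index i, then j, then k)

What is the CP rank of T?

Lower bound: the mode-3 unfolding of T (rows indexed by k, columns by (i,j) = (0,0), (0,1), (1,0), (1,1)) is [[-30, -6, -30, 6], [-6, 18, -14, 22]].
There the 2×2 minor on rows k ∈ {0, 1}, columns (i,j) ∈ {(0,0), (0,1)} is det [[-30, -6], [-6, 18]] = -576 ≠ 0, so this unfolding has rank ≥ 2; CP rank is at least every unfolding rank, so rank(T) ≥ 2. (Unfolding ranks only ever bound the CP rank from below — rank(T) can be strictly larger than all of them — so the matching upper bound has to come from an explicit 2-term decomposition.)
Upper bound — finding two terms. Write S_k = T[:,:,k] for the frontal slices: S₀ = [[-30, -6], [-30, 6]], S₁ = [[-6, 18], [-14, 22]].
If T = a₁ ⊗ b₁ ⊗ c₁ + a₂ ⊗ b₂ ⊗ c₂ then each S_k = c₁[k]·a₁b₁ᵀ + c₂[k]·a₂b₂ᵀ. S₀ and S₁ are linearly independent, so a₁b₁ᵀ and a₂b₂ᵀ must span the same plane of matrices: they are the rank-1 matrices of the form x·S₀ + y·S₁.
det(x·S₀ + y·S₁) is −360·x² − 240·xy + 120·y² = (-120)·(3·x − y)(x + y), vanishing at (x:y) = (1:3) and (1:-1).
M₁ = S₀ + 3·S₁ = [[-48, 48], [-72, 72]] = (-24)·[2, 3][1, -1]ᵀ and M₂ = S₀ − S₁ = [[-24, -24], [-16, -16]] = (-8)·[3, 2][1, 1]ᵀ, so take a₁ = [2, 3], b₁ = [1, -1], a₂ = [3, 2], b₂ = [1, 1].
Each slice is an integer combination of E₁ = a₁b₁ᵀ and E₂ = a₂b₂ᵀ: S₀ = −6·E₁ − 6·E₂, S₁ = −6·E₁ + 2·E₂; reading off coefficients, c₁ = [-6, -6] and c₂ = [-6, 2].
Hence T = [2, 3] ⊗ [1, -1] ⊗ [-6, -6] + [3, 2] ⊗ [1, 1] ⊗ [-6, 2], so rank(T) ≤ 2.
These bounds meet, so rank(T) = 2.

2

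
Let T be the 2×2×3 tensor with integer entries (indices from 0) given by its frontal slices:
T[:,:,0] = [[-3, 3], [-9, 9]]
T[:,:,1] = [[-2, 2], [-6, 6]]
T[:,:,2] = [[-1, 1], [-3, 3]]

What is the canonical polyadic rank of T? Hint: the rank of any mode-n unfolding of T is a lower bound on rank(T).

1

Lower bound: T ≠ 0 (e.g. T[0,0,0] = -3), so rank(T) ≥ 1.
Upper bound: the mode-1 fibre T[:,0,0] = [-3, -9] gives a = [1, 3] (primitive direction); the mode-2 fibre T[0,:,0] = [-3, 3] gives b = [1, -1]; then c[k] = T[0,0,k] / (a[0]·b[0]) = [-3, -2, -1] / 1 = [-3, -2, -1].
Expanding [1, 3] (x) [1, -1] (x) [-3, -2, -1] reproduces all 12 entries of T, so T = [1, 3] (x) [1, -1] (x) [-3, -2, -1] and rank(T) ≤ 1.
These bounds meet, so rank(T) = 1.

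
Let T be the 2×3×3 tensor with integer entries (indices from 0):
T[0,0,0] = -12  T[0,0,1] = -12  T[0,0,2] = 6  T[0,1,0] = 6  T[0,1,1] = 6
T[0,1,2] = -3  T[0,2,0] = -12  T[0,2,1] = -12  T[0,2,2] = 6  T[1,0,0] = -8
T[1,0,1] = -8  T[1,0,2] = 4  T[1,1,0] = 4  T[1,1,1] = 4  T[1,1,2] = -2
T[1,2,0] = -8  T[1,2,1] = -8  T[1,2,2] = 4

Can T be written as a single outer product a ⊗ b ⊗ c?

Yes

If T = a ⊗ b ⊗ c then every fibre of T is a multiple of the corresponding factor, so read the factors off the fibres through the nonzero entry T[0,0,0] = -12.
The mode-1 fibre T[:,0,0] = [-12, -8] gives a = [3, 2] (primitive direction); the mode-2 fibre T[0,:,0] = [-12, 6, -12] gives b = [2, -1, 2]; then c[k] = T[0,0,k] / (a[0]·b[0]) = [-12, -12, 6] / 6 = [-2, -2, 1].
Expanding [3, 2] ⊗ [2, -1, 2] ⊗ [-2, -2, 1] reproduces all 18 entries of T, so T = [3, 2] ⊗ [2, -1, 2] ⊗ [-2, -2, 1] and rank(T) ≤ 1.
Equivalently every frontal slice T[:,:,k] is c[k] times the rank-1 matrix [3, 2] ⊗ [2, -1, 2]. So T has rank 1 (it is nonzero).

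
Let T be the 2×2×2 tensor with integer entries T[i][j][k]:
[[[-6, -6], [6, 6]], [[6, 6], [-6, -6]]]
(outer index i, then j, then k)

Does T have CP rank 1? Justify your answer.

Yes

If T = a ⊗ b ⊗ c then every fibre of T is a multiple of the corresponding factor, so read the factors off the fibres through the nonzero entry T[0,0,0] = -6.
The mode-1 fibre T[:,0,0] = [-6, 6] gives a = [1, -1] (primitive direction); the mode-2 fibre T[0,:,0] = [-6, 6] gives b = [1, -1]; then c[k] = T[0,0,k] / (a[0]·b[0]) = [-6, -6] / 1 = [-6, -6].
Expanding [1, -1] ⊗ [1, -1] ⊗ [-6, -6] reproduces all 8 entries of T, so T = [1, -1] ⊗ [1, -1] ⊗ [-6, -6] and rank(T) ≤ 1.
Equivalently every frontal slice T[:,:,k] is c[k] times the rank-1 matrix [1, -1] ⊗ [1, -1]. So T has rank 1 (it is nonzero).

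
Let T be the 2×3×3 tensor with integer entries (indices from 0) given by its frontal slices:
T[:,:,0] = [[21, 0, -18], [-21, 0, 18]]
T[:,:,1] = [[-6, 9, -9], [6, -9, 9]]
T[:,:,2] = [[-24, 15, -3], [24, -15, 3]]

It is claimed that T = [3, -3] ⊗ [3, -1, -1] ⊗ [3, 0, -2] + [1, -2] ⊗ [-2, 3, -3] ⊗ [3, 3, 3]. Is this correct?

Reconstruct entry (1,0,0) from the claimed factors: Σₗ aₗ[1]bₗ[0]cₗ[0] = (-3)·(3)·(3) + (-2)·(-2)·(3) = -15, but T[1,0,0] = -21. The claim is false.

No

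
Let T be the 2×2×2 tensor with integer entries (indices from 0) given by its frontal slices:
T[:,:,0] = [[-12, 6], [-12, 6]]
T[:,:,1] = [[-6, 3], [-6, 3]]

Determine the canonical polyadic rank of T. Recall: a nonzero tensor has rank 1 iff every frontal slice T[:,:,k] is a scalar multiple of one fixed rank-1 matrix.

1

Lower bound: T ≠ 0 (e.g. T[0,0,0] = -12), so rank(T) ≥ 1.
Upper bound: if T = a (x) b (x) c then every fibre of T is a multiple of the corresponding factor, so read the factors off the fibres through the nonzero entry T[0,0,0] = -12.
The mode-1 fibre T[:,0,0] = [-12, -12] gives a = [1, 1] (primitive direction); the mode-2 fibre T[0,:,0] = [-12, 6] gives b = [2, -1]; then c[k] = T[0,0,k] / (a[0]·b[0]) = [-12, -6] / 2 = [-6, -3].
Expanding [1, 1] (x) [2, -1] (x) [-6, -3] reproduces all 8 entries of T, so T = [1, 1] (x) [2, -1] (x) [-6, -3] and rank(T) ≤ 1.
These bounds meet, so rank(T) = 1.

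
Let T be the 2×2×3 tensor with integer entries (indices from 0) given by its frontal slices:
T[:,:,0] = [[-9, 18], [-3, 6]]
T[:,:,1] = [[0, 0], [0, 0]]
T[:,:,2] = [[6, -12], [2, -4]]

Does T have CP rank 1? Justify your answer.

Yes

If T = a ∘ b ∘ c then every fibre of T is a multiple of the corresponding factor, so read the factors off the fibres through the nonzero entry T[0,0,0] = -9.
The mode-1 fibre T[:,0,0] = [-9, -3] gives a = (3, 1) (primitive direction); the mode-2 fibre T[0,:,0] = [-9, 18] gives b = (1, -2); then c[k] = T[0,0,k] / (a[0]·b[0]) = [-9, 0, 6] / 3 = (-3, 0, 2).
Expanding (3, 1) ∘ (1, -2) ∘ (-3, 0, 2) reproduces all 12 entries of T, so T = (3, 1) ∘ (1, -2) ∘ (-3, 0, 2) and rank(T) ≤ 1.
Equivalently every frontal slice T[:,:,k] is c[k] times the rank-1 matrix (3, 1) ∘ (1, -2). So T has rank 1 (it is nonzero).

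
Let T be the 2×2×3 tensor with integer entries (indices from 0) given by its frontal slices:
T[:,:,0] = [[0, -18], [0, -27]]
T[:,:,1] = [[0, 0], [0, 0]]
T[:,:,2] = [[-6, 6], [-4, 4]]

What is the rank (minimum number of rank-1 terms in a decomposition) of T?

2

Lower bound: in the mode-2 unfolding of T (rows indexed by j, columns by (i,k)) the 2×2 minor on rows j ∈ {0, 1}, columns (i,k) ∈ {(0,0), (0,2)} is det [[0, -6], [-18, 6]] = -108 ≠ 0, so that unfolding has rank ≥ 2 and hence rank(T) ≥ 2 (CP rank is at least every unfolding rank, though it can be larger).
Upper bound: with S_k = T[:,:,k], the two rank-1 terms a₁b₁ᵀ, a₂b₂ᵀ are the rank-1 members of the pencil x·S₀ + y·S₂.
det(x·S₀ + y·S₂) is 90·xy = 90·(y)(x), vanishing at (x:y) = (1:0) and (0:1).
M₁ = S₀ = [[0, -18], [0, -27]] = (-9)·[2, 3][0, 1]ᵀ and M₂ = S₂ = [[-6, 6], [-4, 4]] = (-2)·[3, 2][1, -1]ᵀ, so take a₁ = [2, 3], b₁ = [0, 1], a₂ = [3, 2], b₂ = [1, -1].
Each slice is an integer combination of E₁ = a₁b₁ᵀ and E₂ = a₂b₂ᵀ: S₀ = −9·E₁, S₁ = 0, S₂ = −2·E₂; reading off coefficients, c₁ = [-9, 0, 0] and c₂ = [0, 0, -2].
Hence T = [2, 3] ⊗ [0, 1] ⊗ [-9, 0, 0] + [3, 2] ⊗ [1, -1] ⊗ [0, 0, -2], so rank(T) ≤ 2.
These bounds meet, so rank(T) = 2.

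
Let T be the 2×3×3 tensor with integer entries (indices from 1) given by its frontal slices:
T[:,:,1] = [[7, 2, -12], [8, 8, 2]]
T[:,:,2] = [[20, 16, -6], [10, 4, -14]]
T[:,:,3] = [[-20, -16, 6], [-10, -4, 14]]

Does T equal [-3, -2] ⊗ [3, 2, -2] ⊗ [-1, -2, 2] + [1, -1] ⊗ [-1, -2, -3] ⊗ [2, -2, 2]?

Yes

Reconstruct entrywise from the claimed factors. For example, T[2,3,1] = 2 and Σₗ aₗ[2]bₗ[3]cₗ[1] = (-2)·(-2)·(-1) + (-1)·(-3)·(2) = 2; checking all 18 entries, every one matches. The claim holds.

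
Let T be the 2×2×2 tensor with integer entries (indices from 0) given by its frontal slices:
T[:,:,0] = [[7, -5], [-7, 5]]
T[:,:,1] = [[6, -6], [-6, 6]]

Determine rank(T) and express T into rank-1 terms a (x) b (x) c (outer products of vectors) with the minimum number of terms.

rank(T) = 2

Lower bound: the mode-3 unfolding of T (rows indexed by k, columns by (i,j) = (0,0), (0,1), (1,0), (1,1)) is [[7, -5, -7, 5], [6, -6, -6, 6]].
There the 2×2 minor on rows k ∈ {0, 1}, columns (i,j) ∈ {(0,0), (0,1)} is det [[7, -5], [6, -6]] = -12 ≠ 0, so this unfolding has rank ≥ 2; CP rank is at least every unfolding rank, so rank(T) ≥ 2. (This is only a lower bound: in general the CP rank may exceed every unfolding rank, so we still need to exhibit 2 rank-1 terms summing to T.)
Upper bound — finding two terms. Every mode-1 slice of T is a multiple of one matrix: T[i,:,:] = a[i]·M with a = (1, -1) and M = [[7, 6], [-5, -6]] (rows indexed by j, columns by k). So it suffices to write M as a sum of two rank-1 matrices.
Splitting M by its rows (j = 0, 1), M = (1, 0)(7, 6)ᵀ + (0, 1)(-5, -6)ᵀ.
Hence T = (1, -1) (x) (1, 0) (x) (7, 6) + (1, -1) (x) (0, 1) (x) (-5, -6), so rank(T) ≤ 2.
These bounds meet, so rank(T) = 2.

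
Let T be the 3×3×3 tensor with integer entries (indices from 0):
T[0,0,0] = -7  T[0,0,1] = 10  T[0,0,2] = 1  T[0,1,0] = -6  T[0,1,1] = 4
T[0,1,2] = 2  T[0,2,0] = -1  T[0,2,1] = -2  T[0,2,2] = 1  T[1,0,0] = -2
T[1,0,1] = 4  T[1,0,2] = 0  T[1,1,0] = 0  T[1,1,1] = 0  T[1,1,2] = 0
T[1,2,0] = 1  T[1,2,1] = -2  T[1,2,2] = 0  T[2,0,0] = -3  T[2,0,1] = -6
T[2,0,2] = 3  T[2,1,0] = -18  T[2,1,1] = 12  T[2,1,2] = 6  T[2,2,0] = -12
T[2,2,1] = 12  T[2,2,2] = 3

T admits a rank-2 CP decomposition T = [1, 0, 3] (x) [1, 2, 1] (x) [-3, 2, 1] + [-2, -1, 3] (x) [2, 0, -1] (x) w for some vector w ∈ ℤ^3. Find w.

w = [1, -2, 0]

Subtract the known terms from T to get the rank-1 residual R = [-2, -1, 3] (x) [2, 0, -1] (x) w, so R[i,j,k] = a[i]·b[j]·w[k]. Pick indices with nonzero a[0]·b[0] = (-2)·(2) = -4. Only the fibre through (0,0,·) is needed: R[0,0,:] = T[0,0,:] − Σₗ aₗ[0]bₗ[0]cₗ = [-7, 10, 1] − (1)·(1)·[-3, 2, 1] = [-4, 8, 0]. Then w[k] = R[0,0,k] / -4 for each k, giving w = [-4, 8, 0] / -4 = [1, -2, 0].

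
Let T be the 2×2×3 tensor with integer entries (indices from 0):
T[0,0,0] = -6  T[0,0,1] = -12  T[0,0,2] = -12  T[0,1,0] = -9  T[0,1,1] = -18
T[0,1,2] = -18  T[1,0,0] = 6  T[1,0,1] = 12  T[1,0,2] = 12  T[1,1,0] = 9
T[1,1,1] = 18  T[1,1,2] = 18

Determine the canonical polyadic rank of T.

Lower bound: T ≠ 0 (e.g. T[0,0,0] = -6), so rank(T) ≥ 1.
Upper bound: if T = a ⊗ b ⊗ c then every fibre of T is a multiple of the corresponding factor, so read the factors off the fibres through the nonzero entry T[0,0,0] = -6.
The mode-1 fibre T[:,0,0] = [-6, 6] gives a = (1, -1) (primitive direction); the mode-2 fibre T[0,:,0] = [-6, -9] gives b = (2, 3); then c[k] = T[0,0,k] / (a[0]·b[0]) = [-6, -12, -12] / 2 = (-3, -6, -6).
Expanding (1, -1) ⊗ (2, 3) ⊗ (-3, -6, -6) reproduces all 12 entries of T, so T = (1, -1) ⊗ (2, 3) ⊗ (-3, -6, -6) and rank(T) ≤ 1.
These bounds meet, so rank(T) = 1.
Check entry T[0,0,1] = -12: (1)·(2)·(-6) = -12.

1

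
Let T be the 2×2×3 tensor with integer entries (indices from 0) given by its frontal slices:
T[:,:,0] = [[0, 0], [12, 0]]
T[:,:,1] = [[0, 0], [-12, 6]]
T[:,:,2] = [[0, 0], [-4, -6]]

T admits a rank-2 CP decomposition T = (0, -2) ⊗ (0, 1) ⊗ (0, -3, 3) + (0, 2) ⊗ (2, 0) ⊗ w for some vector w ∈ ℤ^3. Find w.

Subtract the known terms from T to get the rank-1 residual R = (0, 2) ⊗ (2, 0) ⊗ w, so R[i,j,k] = a[i]·b[j]·w[k]. Pick indices with nonzero a[1]·b[0] = (2)·(2) = 4. Only the fibre through (1,0,·) is needed: R[1,0,:] = T[1,0,:] − Σₗ aₗ[1]bₗ[0]cₗ = [12, -12, -4] − (-2)·(0)·(0, -3, 3) = [12, -12, -4]. Then w[k] = R[1,0,k] / 4 for each k, giving w = [12, -12, -4] / 4 = (3, -3, -1).

w = (3, -3, -1)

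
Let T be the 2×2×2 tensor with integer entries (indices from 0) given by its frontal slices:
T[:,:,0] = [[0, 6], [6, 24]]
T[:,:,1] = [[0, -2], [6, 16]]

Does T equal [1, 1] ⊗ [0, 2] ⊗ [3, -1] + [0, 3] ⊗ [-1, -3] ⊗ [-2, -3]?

Reconstruct entry (1,0,1) from the claimed factors: Σₗ aₗ[1]bₗ[0]cₗ[1] = (1)·(0)·(-1) + (3)·(-1)·(-3) = 9, but T[1,0,1] = 6. The claim is false.

No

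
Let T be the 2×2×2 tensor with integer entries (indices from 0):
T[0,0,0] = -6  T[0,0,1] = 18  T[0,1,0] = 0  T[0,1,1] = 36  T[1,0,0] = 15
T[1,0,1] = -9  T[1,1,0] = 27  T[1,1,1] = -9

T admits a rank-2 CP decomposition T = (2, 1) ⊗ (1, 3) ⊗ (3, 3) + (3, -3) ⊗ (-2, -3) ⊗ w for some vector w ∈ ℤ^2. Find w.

Subtract the known terms from T to get the rank-1 residual R = (3, -3) ⊗ (-2, -3) ⊗ w, so R[i,j,k] = a[i]·b[j]·w[k]. Pick indices with nonzero a[0]·b[0] = (3)·(-2) = -6. Only the fibre through (0,0,·) is needed: R[0,0,:] = T[0,0,:] − Σₗ aₗ[0]bₗ[0]cₗ = [-6, 18] − (2)·(1)·(3, 3) = [-12, 12]. Then w[k] = R[0,0,k] / -6 for each k, giving w = [-12, 12] / -6 = (2, -2).

w = (2, -2)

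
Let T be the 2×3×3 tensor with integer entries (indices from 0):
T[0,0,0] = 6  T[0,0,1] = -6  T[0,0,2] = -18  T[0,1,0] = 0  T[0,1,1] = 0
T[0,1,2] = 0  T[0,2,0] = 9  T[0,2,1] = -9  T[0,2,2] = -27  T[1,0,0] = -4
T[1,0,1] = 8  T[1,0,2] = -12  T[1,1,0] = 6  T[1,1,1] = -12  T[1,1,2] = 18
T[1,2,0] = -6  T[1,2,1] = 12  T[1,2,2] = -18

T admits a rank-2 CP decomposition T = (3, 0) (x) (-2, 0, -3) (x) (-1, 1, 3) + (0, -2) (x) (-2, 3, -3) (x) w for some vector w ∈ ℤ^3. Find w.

w = (-1, 2, -3)

Subtract the known terms from T to get the rank-1 residual R = (0, -2) (x) (-2, 3, -3) (x) w, so R[i,j,k] = a[i]·b[j]·w[k]. Pick indices with nonzero a[1]·b[0] = (-2)·(-2) = 4. Only the fibre through (1,0,·) is needed: R[1,0,:] = T[1,0,:] − Σₗ aₗ[1]bₗ[0]cₗ = [-4, 8, -12] − (0)·(-2)·(-1, 1, 3) = [-4, 8, -12]. Then w[k] = R[1,0,k] / 4 for each k, giving w = [-4, 8, -12] / 4 = (-1, 2, -3).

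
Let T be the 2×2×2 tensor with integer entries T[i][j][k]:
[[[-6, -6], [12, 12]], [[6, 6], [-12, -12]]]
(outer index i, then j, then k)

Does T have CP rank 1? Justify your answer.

If T = a (x) b (x) c then every fibre of T is a multiple of the corresponding factor, so read the factors off the fibres through the nonzero entry T[0,0,0] = -6.
The mode-1 fibre T[:,0,0] = [-6, 6] gives a = [1, -1] (primitive direction); the mode-2 fibre T[0,:,0] = [-6, 12] gives b = [1, -2]; then c[k] = T[0,0,k] / (a[0]·b[0]) = [-6, -6] / 1 = [-6, -6].
Expanding [1, -1] (x) [1, -2] (x) [-6, -6] reproduces all 8 entries of T, so T = [1, -1] (x) [1, -2] (x) [-6, -6] and rank(T) ≤ 1.
Equivalently every frontal slice T[:,:,k] is c[k] times the rank-1 matrix [1, -1] (x) [1, -2]. So T has rank 1 (it is nonzero).

Yes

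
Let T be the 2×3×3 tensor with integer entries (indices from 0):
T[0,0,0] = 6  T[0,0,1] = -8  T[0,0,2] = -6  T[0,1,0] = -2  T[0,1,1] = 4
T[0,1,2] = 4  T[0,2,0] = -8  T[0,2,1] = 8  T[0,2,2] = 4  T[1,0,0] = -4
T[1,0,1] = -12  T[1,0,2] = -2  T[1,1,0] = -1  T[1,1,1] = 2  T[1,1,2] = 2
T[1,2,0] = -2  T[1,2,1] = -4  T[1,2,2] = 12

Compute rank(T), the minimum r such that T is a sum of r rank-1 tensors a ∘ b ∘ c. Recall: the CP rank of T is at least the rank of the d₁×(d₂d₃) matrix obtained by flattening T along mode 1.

3

Lower bound: in the mode-2 unfolding of T (rows indexed by j, columns by (i,k)) the 3×3 minor on rows j ∈ {0, 1, 2}, columns (i,k) ∈ {(0,0), (0,1), (1,0)} is det [[6, -8, -4], [-2, 4, -1], [-8, 8, -2]] = -96 ≠ 0, so that unfolding has rank ≥ 3 and hence rank(T) ≥ 3 (CP rank is at least every unfolding rank, though it can be larger).
Upper bound: T is a sum of 3 rank-1 terms, T = [0, 1] ∘ [1, 0, 1] ∘ [-4, -8, 4] + [1, -1] ∘ [1, 0, -2] ∘ [2, 0, 2] + [2, 1] ∘ [2, -1, -2] ∘ [1, -2, -2] (written with every a and b primitive with positive leading entry and the scale carried by c; CP decompositions are not unique, and this one is verified by expanding entrywise), so rank(T) ≤ 3.
These bounds meet, so rank(T) = 3.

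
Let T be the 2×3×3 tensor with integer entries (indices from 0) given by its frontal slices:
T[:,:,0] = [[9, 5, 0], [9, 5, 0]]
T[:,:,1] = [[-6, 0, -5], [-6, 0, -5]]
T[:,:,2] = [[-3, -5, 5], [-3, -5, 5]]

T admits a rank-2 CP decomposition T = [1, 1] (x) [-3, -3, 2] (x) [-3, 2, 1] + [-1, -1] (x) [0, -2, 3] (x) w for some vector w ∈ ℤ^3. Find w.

w = [-2, 3, -1]

Subtract the known terms from T to get the rank-1 residual R = [-1, -1] (x) [0, -2, 3] (x) w, so R[i,j,k] = a[i]·b[j]·w[k]. Pick indices with nonzero a[0]·b[1] = (-1)·(-2) = 2. Only the fibre through (0,1,·) is needed: R[0,1,:] = T[0,1,:] − Σₗ aₗ[0]bₗ[1]cₗ = [5, 0, -5] − (1)·(-3)·[-3, 2, 1] = [-4, 6, -2]. Then w[k] = R[0,1,k] / 2 for each k, giving w = [-4, 6, -2] / 2 = [-2, 3, -1].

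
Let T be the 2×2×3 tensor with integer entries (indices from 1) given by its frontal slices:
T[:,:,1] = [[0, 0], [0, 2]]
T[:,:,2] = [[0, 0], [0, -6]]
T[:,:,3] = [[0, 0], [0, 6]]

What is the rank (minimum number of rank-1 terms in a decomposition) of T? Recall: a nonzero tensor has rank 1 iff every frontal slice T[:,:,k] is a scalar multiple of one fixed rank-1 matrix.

Lower bound: T ≠ 0 (e.g. T[2,2,1] = 2), so rank(T) ≥ 1.
Upper bound: the mode-1 fibre T[:,2,1] = [0, 2] gives a = [0, 1] (primitive direction); the mode-2 fibre T[2,:,1] = [0, 2] gives b = [0, 1]; then c[k] = T[2,2,k] / (a[2]·b[2]) = [2, -6, 6] / 1 = [2, -6, 6].
Expanding [0, 1] ⊗ [0, 1] ⊗ [2, -6, 6] reproduces all 12 entries of T, so T = [0, 1] ⊗ [0, 1] ⊗ [2, -6, 6] and rank(T) ≤ 1.
These bounds meet, so rank(T) = 1.

1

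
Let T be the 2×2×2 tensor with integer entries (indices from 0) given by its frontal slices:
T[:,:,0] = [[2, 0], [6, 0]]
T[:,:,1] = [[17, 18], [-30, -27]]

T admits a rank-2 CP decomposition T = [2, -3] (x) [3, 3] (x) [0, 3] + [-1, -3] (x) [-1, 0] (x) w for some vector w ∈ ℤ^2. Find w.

w = [2, -1]

Subtract the known terms from T to get the rank-1 residual R = [-1, -3] (x) [-1, 0] (x) w, so R[i,j,k] = a[i]·b[j]·w[k]. Pick indices with nonzero a[0]·b[0] = (-1)·(-1) = 1. Only the fibre through (0,0,·) is needed: R[0,0,:] = T[0,0,:] − Σₗ aₗ[0]bₗ[0]cₗ = [2, 17] − (2)·(3)·[0, 3] = [2, -1]. Then w[k] = R[0,0,k] / 1 for each k, giving w = [2, -1] / 1 = [2, -1].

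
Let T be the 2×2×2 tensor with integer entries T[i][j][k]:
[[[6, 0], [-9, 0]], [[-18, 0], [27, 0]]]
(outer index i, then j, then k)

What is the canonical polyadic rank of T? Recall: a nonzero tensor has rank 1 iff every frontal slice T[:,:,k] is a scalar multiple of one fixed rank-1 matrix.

1

Lower bound: T ≠ 0 (e.g. T[0,0,0] = 6), so rank(T) ≥ 1.
Upper bound: if T = a ⊗ b ⊗ c then every fibre of T is a multiple of the corresponding factor, so read the factors off the fibres through the nonzero entry T[0,0,0] = 6.
The mode-1 fibre T[:,0,0] = [6, -18] gives a = (1, -3) (primitive direction); the mode-2 fibre T[0,:,0] = [6, -9] gives b = (2, -3); then c[k] = T[0,0,k] / (a[0]·b[0]) = [6, 0] / 2 = (3, 0).
Expanding (1, -3) ⊗ (2, -3) ⊗ (3, 0) reproduces all 8 entries of T, so T = (1, -3) ⊗ (2, -3) ⊗ (3, 0) and rank(T) ≤ 1.
These bounds meet, so rank(T) = 1.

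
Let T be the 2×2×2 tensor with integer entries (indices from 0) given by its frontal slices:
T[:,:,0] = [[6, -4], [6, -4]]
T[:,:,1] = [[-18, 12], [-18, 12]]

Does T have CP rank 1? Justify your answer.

Yes

The mode-1 fibre T[:,0,0] = [6, 6] gives a = (1, 1) (primitive direction); the mode-2 fibre T[0,:,0] = [6, -4] gives b = (3, -2); then c[k] = T[0,0,k] / (a[0]·b[0]) = [6, -18] / 3 = (2, -6).
Expanding (1, 1) (x) (3, -2) (x) (2, -6) reproduces all 8 entries of T, so T = (1, 1) (x) (3, -2) (x) (2, -6) and rank(T) ≤ 1.
Equivalently every frontal slice T[:,:,k] is c[k] times the rank-1 matrix (1, 1) (x) (3, -2). So T has rank 1 (it is nonzero).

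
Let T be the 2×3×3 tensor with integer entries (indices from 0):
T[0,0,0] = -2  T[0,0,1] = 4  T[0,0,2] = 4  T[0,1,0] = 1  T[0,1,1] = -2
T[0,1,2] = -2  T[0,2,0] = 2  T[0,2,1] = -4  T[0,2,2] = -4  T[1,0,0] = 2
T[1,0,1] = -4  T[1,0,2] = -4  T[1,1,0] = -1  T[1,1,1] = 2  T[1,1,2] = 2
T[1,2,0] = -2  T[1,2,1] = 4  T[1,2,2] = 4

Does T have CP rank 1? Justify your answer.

If T = a ∘ b ∘ c then every fibre of T is a multiple of the corresponding factor, so read the factors off the fibres through the nonzero entry T[0,0,0] = -2.
The mode-1 fibre T[:,0,0] = [-2, 2] gives a = [1, -1] (primitive direction); the mode-2 fibre T[0,:,0] = [-2, 1, 2] gives b = [2, -1, -2]; then c[k] = T[0,0,k] / (a[0]·b[0]) = [-2, 4, 4] / 2 = [-1, 2, 2].
Expanding [1, -1] ∘ [2, -1, -2] ∘ [-1, 2, 2] reproduces all 18 entries of T, so T = [1, -1] ∘ [2, -1, -2] ∘ [-1, 2, 2] and rank(T) ≤ 1.
Equivalently every frontal slice T[:,:,k] is c[k] times the rank-1 matrix [1, -1] ∘ [2, -1, -2]. So T has rank 1 (it is nonzero).

Yes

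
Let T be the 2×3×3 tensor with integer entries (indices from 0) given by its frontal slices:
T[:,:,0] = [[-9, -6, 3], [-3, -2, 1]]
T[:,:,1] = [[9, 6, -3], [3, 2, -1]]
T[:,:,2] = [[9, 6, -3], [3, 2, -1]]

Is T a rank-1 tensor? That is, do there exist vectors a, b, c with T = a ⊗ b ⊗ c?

If T = a ⊗ b ⊗ c then every fibre of T is a multiple of the corresponding factor, so read the factors off the fibres through the nonzero entry T[0,0,0] = -9.
The mode-1 fibre T[:,0,0] = [-9, -3] gives a = [3, 1] (primitive direction); the mode-2 fibre T[0,:,0] = [-9, -6, 3] gives b = [3, 2, -1]; then c[k] = T[0,0,k] / (a[0]·b[0]) = [-9, 9, 9] / 9 = [-1, 1, 1].
Expanding [3, 1] ⊗ [3, 2, -1] ⊗ [-1, 1, 1] reproduces all 18 entries of T, so T = [3, 1] ⊗ [3, 2, -1] ⊗ [-1, 1, 1] and rank(T) ≤ 1.
Equivalently every frontal slice T[:,:,k] is c[k] times the rank-1 matrix [3, 1] ⊗ [3, 2, -1]. So T has rank 1 (it is nonzero).

Yes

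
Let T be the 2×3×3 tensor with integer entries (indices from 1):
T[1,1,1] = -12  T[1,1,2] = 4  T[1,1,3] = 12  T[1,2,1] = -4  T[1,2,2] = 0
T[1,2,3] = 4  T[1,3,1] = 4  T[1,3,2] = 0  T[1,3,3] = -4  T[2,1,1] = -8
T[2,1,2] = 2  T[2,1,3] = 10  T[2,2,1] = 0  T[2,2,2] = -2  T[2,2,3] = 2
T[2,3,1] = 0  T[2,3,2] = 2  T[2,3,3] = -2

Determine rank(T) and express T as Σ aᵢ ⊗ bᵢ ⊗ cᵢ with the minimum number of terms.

rank(T) = 3

Lower bound: in the mode-3 unfolding of T (rows indexed by k, columns by (i,j)) the 3×3 minor on rows k ∈ {1, 2, 3}, columns (i,j) ∈ {(1,1), (1,2), (2,1)} is det [[-12, -4, -8], [4, 0, 2], [12, 4, 10]] = 32 ≠ 0, so that unfolding has rank ≥ 3 and hence rank(T) ≥ 3 (CP rank is at least every unfolding rank, though it can be larger).
Upper bound: T is a sum of 3 rank-1 terms, T = [0, 1] ⊗ [1, 1, -1] ⊗ [4, -2, -2] + [1, 1] ⊗ [1, 0, 0] ⊗ [-4, 4, 4] + [1, 1] ⊗ [2, 1, -1] ⊗ [-4, 0, 4] (one valid choice — decompositions are not unique — normalised so each a, b is primitive with positive first nonzero entry; check it by expanding all entries), so rank(T) ≤ 3.
These bounds meet, so rank(T) = 3.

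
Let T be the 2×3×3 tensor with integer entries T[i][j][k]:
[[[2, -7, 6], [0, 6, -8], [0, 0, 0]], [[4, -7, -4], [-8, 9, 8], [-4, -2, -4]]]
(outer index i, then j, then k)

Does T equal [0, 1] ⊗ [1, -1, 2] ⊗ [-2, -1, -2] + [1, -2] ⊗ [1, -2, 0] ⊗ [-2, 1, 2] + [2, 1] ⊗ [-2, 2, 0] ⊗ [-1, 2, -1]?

Reconstruct entrywise from the claimed factors. For example, T[1,1,1] = 9 and Σₗ aₗ[1]bₗ[1]cₗ[1] = (1)·(-1)·(-1) + (-2)·(-2)·(1) + (1)·(2)·(2) = 9; checking all 18 entries, every one matches. The claim holds.

Yes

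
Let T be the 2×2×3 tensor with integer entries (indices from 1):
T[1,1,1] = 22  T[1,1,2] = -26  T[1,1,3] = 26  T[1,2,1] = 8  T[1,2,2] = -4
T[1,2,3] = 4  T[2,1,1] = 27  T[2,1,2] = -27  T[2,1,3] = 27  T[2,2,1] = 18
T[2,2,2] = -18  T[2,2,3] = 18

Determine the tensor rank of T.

Lower bound: the mode-1 unfolding of T (rows indexed by i, columns by (j,k) = (1,1), (1,2), (1,3), (2,1), (2,2), (2,3)) is [[22, -26, 26, 8, -4, 4], [27, -27, 27, 18, -18, 18]].
There the 2×2 minor on rows i ∈ {1, 2}, columns (j,k) ∈ {(1,1), (1,2)} is det [[22, -26], [27, -27]] = 108 ≠ 0, so this unfolding has rank ≥ 2; CP rank is at least every unfolding rank, so rank(T) ≥ 2. (This is only a lower bound: in general the CP rank may exceed every unfolding rank, so we still need to exhibit 2 rank-1 terms summing to T.)
Upper bound — finding two terms. Write S_k = T[:,:,k] for the frontal slices: S₁ = [[22, 8], [27, 18]], S₂ = [[-26, -4], [-27, -18]], S₃ = [[26, 4], [27, 18]].
If T = a₁ ⊗ b₁ ⊗ c₁ + a₂ ⊗ b₂ ⊗ c₂ then each S_k = c₁[k]·a₁b₁ᵀ + c₂[k]·a₂b₂ᵀ. S₁ and S₂ are linearly independent, so a₁b₁ᵀ and a₂b₂ᵀ must span the same plane of matrices: they are the rank-1 matrices of the form x·S₁ + y·S₂.
det(x·S₁ + y·S₂) is 180·x² − 540·xy + 360·y² = 180·(x − 2·y)(x − y), vanishing at (x:y) = (2:1) and (1:1).
M₁ = 2·S₁ + S₂ = [[18, 12], [27, 18]] = 3·(2, 3)(3, 2)ᵀ and M₂ = S₁ + S₂ = [[-4, 4], [0, 0]] = (-4)·(1, 0)(1, -1)ᵀ, so take a₁ = (2, 3), b₁ = (3, 2), a₂ = (1, 0), b₂ = (1, -1).
Each slice is an integer combination of E₁ = a₁b₁ᵀ and E₂ = a₂b₂ᵀ: S₁ = 3·E₁ + 4·E₂, S₂ = −3·E₁ − 8·E₂, S₃ = 3·E₁ + 8·E₂; reading off coefficients, c₁ = (3, -3, 3) and c₂ = (4, -8, 8).
Hence T = (2, 3) ⊗ (3, 2) ⊗ (3, -3, 3) + (1, 0) ⊗ (1, -1) ⊗ (4, -8, 8), so rank(T) ≤ 2.
These bounds meet, so rank(T) = 2.
Check entry T[2,1,2] = -27: (3)·(3)·(-3) + (0)·(1)·(-8) = -27.

2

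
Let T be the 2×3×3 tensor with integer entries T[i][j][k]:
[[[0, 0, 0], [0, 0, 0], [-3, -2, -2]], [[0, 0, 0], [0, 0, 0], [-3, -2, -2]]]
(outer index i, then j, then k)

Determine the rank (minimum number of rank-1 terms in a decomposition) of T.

1

Lower bound: T ≠ 0 (e.g. T[0,2,0] = -3), so rank(T) ≥ 1.
Upper bound: if T = a (x) b (x) c then every fibre of T is a multiple of the corresponding factor, so read the factors off the fibres through the nonzero entry T[0,2,0] = -3.
The mode-1 fibre T[:,2,0] = [-3, -3] gives a = [1, 1] (primitive direction); the mode-2 fibre T[0,:,0] = [0, 0, -3] gives b = [0, 0, 1]; then c[k] = T[0,2,k] / (a[0]·b[2]) = [-3, -2, -2] / 1 = [-3, -2, -2].
Expanding [1, 1] (x) [0, 0, 1] (x) [-3, -2, -2] reproduces all 18 entries of T, so T = [1, 1] (x) [0, 0, 1] (x) [-3, -2, -2] and rank(T) ≤ 1.
These bounds meet, so rank(T) = 1.
Check entry T[1,1,2] = 0: (1)·(0)·(-2) = 0.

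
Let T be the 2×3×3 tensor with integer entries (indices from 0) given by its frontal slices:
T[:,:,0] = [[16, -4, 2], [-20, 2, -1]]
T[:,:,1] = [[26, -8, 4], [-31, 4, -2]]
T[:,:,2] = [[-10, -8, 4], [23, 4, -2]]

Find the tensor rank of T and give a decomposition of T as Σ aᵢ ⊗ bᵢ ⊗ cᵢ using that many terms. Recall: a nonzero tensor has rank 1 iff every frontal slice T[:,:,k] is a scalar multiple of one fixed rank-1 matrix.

Lower bound: the mode-2 unfolding of T (rows indexed by j, columns by (i,k) = (0,0), (0,1), (0,2), (1,0), (1,1), (1,2)) is [[16, 26, -10, -20, -31, 23], [-4, -8, -8, 2, 4, 4], [2, 4, 4, -1, -2, -2]].
There the 2×2 minor on rows j ∈ {0, 1}, columns (i,k) ∈ {(0,0), (0,1)} is det [[16, 26], [-4, -8]] = -24 ≠ 0, so this unfolding has rank ≥ 2; CP rank is at least every unfolding rank, so rank(T) ≥ 2. (Flattening ranks never certify an upper bound on CP rank; for that we must actually write T with 2 rank-1 terms.)
Upper bound — finding two terms. Write S_k = T[:,:,k] for the frontal slices: S₀ = [[16, -4, 2], [-20, 2, -1]], S₁ = [[26, -8, 4], [-31, 4, -2]], S₂ = [[-10, -8, 4], [23, 4, -2]].
If T = a₁ ⊗ b₁ ⊗ c₁ + a₂ ⊗ b₂ ⊗ c₂ then each S_k = c₁[k]·a₁b₁ᵀ + c₂[k]·a₂b₂ᵀ. S₀ and S₁ are linearly independent, so a₁b₁ᵀ and a₂b₂ᵀ must span the same plane of matrices: they are the rank-1 matrices of the form x·S₀ + y·S₁.
The 2×2 minor of x·S₀ + y·S₁ on rows {0,1}, columns {0,1} is −48·x² − 168·xy − 144·y² = (-24)·(2·x + 3·y)(x + 2·y), vanishing at (x:y) = (3:-2) and (2:-1).
M₁ = 3·S₀ − 2·S₁ = [[-4, 4, -2], [2, -2, 1]] = −[2, -1][2, -2, 1]ᵀ and M₂ = 2·S₀ − S₁ = [[6, 0, 0], [-9, 0, 0]] = 3·[2, -3][1, 0, 0]ᵀ, so take a₁ = [2, -1], b₁ = [2, -2, 1], a₂ = [2, -3], b₂ = [1, 0, 0].
Each slice is an integer combination of E₁ = a₁b₁ᵀ and E₂ = a₂b₂ᵀ: S₀ = E₁ + 6·E₂, S₁ = 2·E₁ + 9·E₂, S₂ = 2·E₁ − 9·E₂; reading off coefficients, c₁ = [1, 2, 2] and c₂ = [6, 9, -9].
Hence T = [2, -1] ⊗ [2, -2, 1] ⊗ [1, 2, 2] + [2, -3] ⊗ [1, 0, 0] ⊗ [6, 9, -9], so rank(T) ≤ 2.
These bounds meet, so rank(T) = 2.

rank(T) = 2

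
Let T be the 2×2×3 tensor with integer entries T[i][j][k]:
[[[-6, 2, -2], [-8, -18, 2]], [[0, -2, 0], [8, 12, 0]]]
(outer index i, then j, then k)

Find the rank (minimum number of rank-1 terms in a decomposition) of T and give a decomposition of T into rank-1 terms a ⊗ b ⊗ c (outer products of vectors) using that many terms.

rank(T) = 3

Lower bound: in the mode-3 unfolding of T (rows indexed by k, columns by (i,j)) the 3×3 minor on rows k ∈ {0, 1, 2}, columns (i,j) ∈ {(0,0), (0,1), (1,0)} is det [[-6, -8, 0], [2, -18, -2], [-2, 2, 0]] = -56 ≠ 0, so that unfolding has rank ≥ 3 and hence rank(T) ≥ 3 (CP rank is at least every unfolding rank, though it can be larger).
Upper bound: T is a sum of 3 rank-1 terms, T = [1, -1] ⊗ [1, -2] ⊗ [2, 4, 0] + [1, 0] ⊗ [1, -1] ⊗ [-4, 2, -2] + [2, -1] ⊗ [1, 2] ⊗ [-2, -2, 0] (one valid choice — decompositions are not unique — normalised so each a, b is primitive with positive first nonzero entry; check it by expanding all entries), so rank(T) ≤ 3.
These bounds meet, so rank(T) = 3.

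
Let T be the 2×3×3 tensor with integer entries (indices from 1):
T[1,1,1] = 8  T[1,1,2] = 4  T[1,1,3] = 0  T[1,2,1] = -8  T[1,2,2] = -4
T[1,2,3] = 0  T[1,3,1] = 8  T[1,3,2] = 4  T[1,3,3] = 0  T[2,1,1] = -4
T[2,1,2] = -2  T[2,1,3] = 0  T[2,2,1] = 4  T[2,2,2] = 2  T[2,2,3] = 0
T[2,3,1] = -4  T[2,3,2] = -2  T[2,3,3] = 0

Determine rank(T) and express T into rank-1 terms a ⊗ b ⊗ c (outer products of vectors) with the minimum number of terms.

Lower bound: T ≠ 0 (e.g. T[1,1,1] = 8), so rank(T) ≥ 1.
Upper bound: if T = a ⊗ b ⊗ c then every fibre of T is a multiple of the corresponding factor, so read the factors off the fibres through the nonzero entry T[1,1,1] = 8.
The mode-1 fibre T[:,1,1] = [8, -4] gives a = [2, -1] (primitive direction); the mode-2 fibre T[1,:,1] = [8, -8, 8] gives b = [1, -1, 1]; then c[k] = T[1,1,k] / (a[1]·b[1]) = [8, 4, 0] / 2 = [4, 2, 0].
Expanding [2, -1] ⊗ [1, -1, 1] ⊗ [4, 2, 0] reproduces all 18 entries of T, so T = [2, -1] ⊗ [1, -1, 1] ⊗ [4, 2, 0] and rank(T) ≤ 1.
These bounds meet, so rank(T) = 1.

rank(T) = 1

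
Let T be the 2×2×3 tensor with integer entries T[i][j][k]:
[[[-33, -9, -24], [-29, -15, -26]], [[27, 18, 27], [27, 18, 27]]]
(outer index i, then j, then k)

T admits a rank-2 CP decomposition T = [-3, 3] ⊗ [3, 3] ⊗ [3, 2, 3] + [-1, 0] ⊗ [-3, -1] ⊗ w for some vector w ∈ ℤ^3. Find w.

w = [-2, 3, 1]

Subtract the known terms from T to get the rank-1 residual R = [-1, 0] ⊗ [-3, -1] ⊗ w, so R[i,j,k] = a[i]·b[j]·w[k]. Pick indices with nonzero a[0]·b[0] = (-1)·(-3) = 3. Only the fibre through (0,0,·) is needed: R[0,0,:] = T[0,0,:] − Σₗ aₗ[0]bₗ[0]cₗ = [-33, -9, -24] − (-3)·(3)·[3, 2, 3] = [-6, 9, 3]. Then w[k] = R[0,0,k] / 3 for each k, giving w = [-6, 9, 3] / 3 = [-2, 3, 1].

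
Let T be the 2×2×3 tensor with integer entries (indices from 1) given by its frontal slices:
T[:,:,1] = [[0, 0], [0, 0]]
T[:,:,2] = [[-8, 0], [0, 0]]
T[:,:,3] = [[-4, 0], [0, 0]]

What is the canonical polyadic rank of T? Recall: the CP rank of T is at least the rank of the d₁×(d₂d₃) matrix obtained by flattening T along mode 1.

1

Lower bound: T ≠ 0 (e.g. T[1,1,2] = -8), so rank(T) ≥ 1.
Upper bound: if T = a ⊗ b ⊗ c then every fibre of T is a multiple of the corresponding factor, so read the factors off the fibres through the nonzero entry T[1,1,2] = -8.
The mode-1 fibre T[:,1,2] = [-8, 0] gives a = (1, 0) (primitive direction); the mode-2 fibre T[1,:,2] = [-8, 0] gives b = (1, 0); then c[k] = T[1,1,k] / (a[1]·b[1]) = [0, -8, -4] / 1 = (0, -8, -4).
Expanding (1, 0) ⊗ (1, 0) ⊗ (0, -8, -4) reproduces all 12 entries of T, so T = (1, 0) ⊗ (1, 0) ⊗ (0, -8, -4) and rank(T) ≤ 1.
These bounds meet, so rank(T) = 1.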